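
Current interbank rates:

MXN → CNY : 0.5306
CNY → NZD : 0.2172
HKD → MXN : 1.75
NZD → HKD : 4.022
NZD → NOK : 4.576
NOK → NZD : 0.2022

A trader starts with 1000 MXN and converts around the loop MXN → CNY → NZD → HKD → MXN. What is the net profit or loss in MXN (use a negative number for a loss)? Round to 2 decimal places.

-188.84

1000 MXN × 0.5306 = 530.6 CNY
530.6 CNY × 0.2172 = 115.24632 NZD
115.24632 NZD × 4.022 = 463.52069904 HKD
463.52069904 HKD × 1.75 = 811.16122332 MXN
Net change: 811.16122332 − 1000 = -188.83877668 MXN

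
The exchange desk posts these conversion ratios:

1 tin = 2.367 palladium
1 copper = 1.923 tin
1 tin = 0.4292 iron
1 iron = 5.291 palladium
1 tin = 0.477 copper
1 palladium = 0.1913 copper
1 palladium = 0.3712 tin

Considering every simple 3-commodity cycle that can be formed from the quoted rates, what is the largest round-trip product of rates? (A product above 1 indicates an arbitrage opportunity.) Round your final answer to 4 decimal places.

palladium→copper→tin→palladium: 0.1913 × 1.923 × 2.367 = 0.87075
iron→palladium→tin→iron: 5.291 × 0.3712 × 0.4292 = 0.84296
Maximum is palladium→copper→tin→palladium at 0.8707; no arbitrage — every cycle loses value.

0.8707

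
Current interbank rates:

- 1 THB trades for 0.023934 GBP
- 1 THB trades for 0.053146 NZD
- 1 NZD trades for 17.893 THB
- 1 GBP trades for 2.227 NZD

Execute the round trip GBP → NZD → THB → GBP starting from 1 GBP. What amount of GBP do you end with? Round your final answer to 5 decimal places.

1 GBP × 2.227 = 2.227 NZD
2.227 NZD × 17.893 = 39.847711 THB
39.847711 THB × 0.023934 = 0.953715115074 GBP

0.95372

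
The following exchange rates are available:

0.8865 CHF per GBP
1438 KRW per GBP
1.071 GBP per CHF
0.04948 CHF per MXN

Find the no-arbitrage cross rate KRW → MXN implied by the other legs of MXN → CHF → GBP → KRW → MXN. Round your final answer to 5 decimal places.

Known legs of the cycle: 0.04948 × 1.071 × 1438 = 76.20404904
For no arbitrage the full-cycle product must be 1, so the missing rate is 1 / 76.20404904 ≈ 0.0131227.

0.01312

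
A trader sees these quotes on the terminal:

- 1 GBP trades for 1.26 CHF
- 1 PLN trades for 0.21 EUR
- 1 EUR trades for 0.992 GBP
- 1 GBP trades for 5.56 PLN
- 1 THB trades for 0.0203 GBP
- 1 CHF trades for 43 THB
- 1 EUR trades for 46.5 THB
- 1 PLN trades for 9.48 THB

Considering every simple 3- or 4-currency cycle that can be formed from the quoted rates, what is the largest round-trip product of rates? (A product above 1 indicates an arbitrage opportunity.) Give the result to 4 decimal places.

1.1583

PLN→EUR→GBP→PLN: 0.21 × 0.992 × 5.56 = 1.15826
PLN→EUR→THB→GBP→PLN: 0.21 × 46.5 × 0.0203 × 5.56 = 1.10216
CHF→THB→GBP→CHF: 43 × 0.0203 × 1.26 = 1.09985
PLN→THB→GBP→PLN: 9.48 × 0.0203 × 5.56 = 1.06999
Maximum is PLN→EUR→GBP→PLN at 1.1583; arbitrage exists.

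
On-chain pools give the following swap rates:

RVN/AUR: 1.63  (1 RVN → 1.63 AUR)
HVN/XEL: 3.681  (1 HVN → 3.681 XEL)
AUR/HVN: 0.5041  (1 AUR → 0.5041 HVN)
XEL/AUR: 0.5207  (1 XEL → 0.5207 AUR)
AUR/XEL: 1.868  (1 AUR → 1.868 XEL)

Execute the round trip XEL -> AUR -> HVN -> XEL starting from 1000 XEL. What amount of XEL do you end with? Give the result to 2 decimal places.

1000 XEL × 0.5207 = 520.7 AUR
520.7 AUR × 0.5041 = 262.48487 HVN
262.48487 HVN × 3.681 = 966.20680647 XEL

966.21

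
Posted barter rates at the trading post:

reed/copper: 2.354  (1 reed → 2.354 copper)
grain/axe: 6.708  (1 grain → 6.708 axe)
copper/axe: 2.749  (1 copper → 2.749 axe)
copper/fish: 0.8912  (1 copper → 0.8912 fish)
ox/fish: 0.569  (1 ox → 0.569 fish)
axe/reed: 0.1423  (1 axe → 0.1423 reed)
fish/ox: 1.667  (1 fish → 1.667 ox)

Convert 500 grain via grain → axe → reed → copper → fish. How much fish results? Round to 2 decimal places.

1001.27

500 grain × 6.708 = 3354 axe
3354 axe × 0.1423 = 477.2742 reed
477.2742 reed × 2.354 = 1123.5034668 copper
1123.5034668 copper × 0.8912 = 1001.26628961216 fish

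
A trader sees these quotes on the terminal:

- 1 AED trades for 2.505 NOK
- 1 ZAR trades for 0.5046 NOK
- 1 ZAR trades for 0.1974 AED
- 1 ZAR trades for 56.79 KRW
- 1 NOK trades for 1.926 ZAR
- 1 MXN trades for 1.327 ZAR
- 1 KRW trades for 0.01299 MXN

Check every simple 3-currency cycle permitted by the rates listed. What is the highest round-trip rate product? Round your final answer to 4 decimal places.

KRW→MXN→ZAR→KRW: 0.01299 × 1.327 × 56.79 = 0.97893
AED→NOK→ZAR→AED: 2.505 × 1.926 × 0.1974 = 0.95238
Maximum is KRW→MXN→ZAR→KRW at 0.9789; no arbitrage — every cycle loses value.

0.9789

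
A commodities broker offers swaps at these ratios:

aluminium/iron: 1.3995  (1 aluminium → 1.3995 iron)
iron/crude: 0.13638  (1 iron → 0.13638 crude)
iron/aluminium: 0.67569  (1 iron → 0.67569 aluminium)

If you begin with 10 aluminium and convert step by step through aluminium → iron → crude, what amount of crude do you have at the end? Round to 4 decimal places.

10 aluminium × 1.3995 = 13.995 iron
13.995 iron × 0.13638 = 1.9086381 crude

1.9086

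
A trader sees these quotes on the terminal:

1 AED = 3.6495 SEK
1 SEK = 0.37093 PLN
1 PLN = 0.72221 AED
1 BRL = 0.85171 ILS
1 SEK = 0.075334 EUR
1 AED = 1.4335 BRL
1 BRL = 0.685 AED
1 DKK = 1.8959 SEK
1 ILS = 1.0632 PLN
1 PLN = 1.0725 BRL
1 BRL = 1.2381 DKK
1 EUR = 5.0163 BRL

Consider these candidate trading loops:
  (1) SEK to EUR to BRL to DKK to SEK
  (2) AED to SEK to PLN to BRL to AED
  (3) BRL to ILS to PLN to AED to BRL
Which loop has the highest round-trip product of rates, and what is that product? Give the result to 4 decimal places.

(1) 0.075334 × 5.0163 × 1.2381 × 1.8959 = 0.88705
(2) 3.6495 × 0.37093 × 1.0725 × 0.685 = 0.99452
(3) 0.85171 × 1.0632 × 0.72221 × 1.4335 = 0.93749
Highest is cycle (2) at 0.9945 (≤1, no arbitrage).

0.9945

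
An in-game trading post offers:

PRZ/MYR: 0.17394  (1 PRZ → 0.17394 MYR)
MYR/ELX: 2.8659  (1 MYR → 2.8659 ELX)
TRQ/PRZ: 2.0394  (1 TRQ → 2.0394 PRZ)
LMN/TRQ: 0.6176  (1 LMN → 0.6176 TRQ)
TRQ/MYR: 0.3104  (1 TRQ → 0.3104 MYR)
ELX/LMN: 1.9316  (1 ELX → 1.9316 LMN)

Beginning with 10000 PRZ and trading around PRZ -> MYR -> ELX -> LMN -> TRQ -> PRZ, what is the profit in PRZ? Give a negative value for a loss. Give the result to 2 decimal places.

10000 PRZ × 0.17394 = 1739.4 MYR
1739.4 MYR × 2.8659 = 4984.94646 ELX
4984.94646 ELX × 1.9316 = 9628.922582136 LMN
9628.922582136 LMN × 0.6176 = 5946.8225867271936 TRQ
5946.8225867271936 TRQ × 2.0394 = 12127.94998337143862784 PRZ
Net change: 12127.94998337143862784 − 10000 = 2127.94998337143862784 PRZ

2127.95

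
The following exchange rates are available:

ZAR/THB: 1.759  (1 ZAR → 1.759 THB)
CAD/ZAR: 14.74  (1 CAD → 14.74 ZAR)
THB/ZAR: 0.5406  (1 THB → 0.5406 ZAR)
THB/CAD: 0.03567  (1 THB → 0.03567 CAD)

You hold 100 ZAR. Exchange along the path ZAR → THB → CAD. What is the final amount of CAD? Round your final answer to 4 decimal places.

100 ZAR × 1.759 = 175.9 THB
175.9 THB × 0.03567 = 6.274353 CAD

6.2744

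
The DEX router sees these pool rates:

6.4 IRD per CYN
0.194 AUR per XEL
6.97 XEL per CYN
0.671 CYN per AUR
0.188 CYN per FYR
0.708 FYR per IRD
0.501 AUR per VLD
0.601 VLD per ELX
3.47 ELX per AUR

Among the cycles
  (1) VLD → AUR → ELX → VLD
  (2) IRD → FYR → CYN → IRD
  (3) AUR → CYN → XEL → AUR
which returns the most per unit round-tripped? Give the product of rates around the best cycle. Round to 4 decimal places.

(1) 0.501 × 3.47 × 0.601 = 1.04482
(2) 0.708 × 0.188 × 6.4 = 0.85187
(3) 0.671 × 6.97 × 0.194 = 0.90731
Highest is cycle (1) at 1.0448 (>1, arbitrage).

1.0448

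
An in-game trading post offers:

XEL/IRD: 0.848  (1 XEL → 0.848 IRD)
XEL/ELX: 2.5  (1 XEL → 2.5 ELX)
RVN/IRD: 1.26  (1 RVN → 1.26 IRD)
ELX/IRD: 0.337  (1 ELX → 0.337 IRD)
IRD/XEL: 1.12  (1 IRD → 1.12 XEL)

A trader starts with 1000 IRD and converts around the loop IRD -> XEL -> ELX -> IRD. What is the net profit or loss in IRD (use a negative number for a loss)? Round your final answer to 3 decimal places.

1000 IRD × 1.12 = 1120 XEL
1120 XEL × 2.5 = 2800 ELX
2800 ELX × 0.337 = 943.6 IRD
Net change: 943.6 − 1000 = -56.4 IRD

-56.400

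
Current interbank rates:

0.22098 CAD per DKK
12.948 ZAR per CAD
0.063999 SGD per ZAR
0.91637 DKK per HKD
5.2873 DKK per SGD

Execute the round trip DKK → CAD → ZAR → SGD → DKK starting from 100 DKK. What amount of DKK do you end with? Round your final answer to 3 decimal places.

100 DKK × 0.22098 = 22.098 CAD
22.098 CAD × 12.948 = 286.124904 ZAR
286.124904 ZAR × 0.063999 = 18.311707731096 SGD
18.311707731096 SGD × 5.2873 = 96.8194922866238808 DKK

96.819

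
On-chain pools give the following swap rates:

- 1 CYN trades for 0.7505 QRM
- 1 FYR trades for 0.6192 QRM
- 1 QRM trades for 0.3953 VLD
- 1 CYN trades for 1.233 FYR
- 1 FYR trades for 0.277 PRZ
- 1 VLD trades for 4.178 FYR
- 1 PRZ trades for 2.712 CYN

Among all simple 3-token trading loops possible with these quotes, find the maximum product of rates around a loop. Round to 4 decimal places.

1.0226

VLD→FYR→QRM→VLD: 4.178 × 0.6192 × 0.3953 = 1.02265
PRZ→CYN→FYR→PRZ: 2.712 × 1.233 × 0.277 = 0.92626
Maximum is VLD→FYR→QRM→VLD at 1.0226; arbitrage exists.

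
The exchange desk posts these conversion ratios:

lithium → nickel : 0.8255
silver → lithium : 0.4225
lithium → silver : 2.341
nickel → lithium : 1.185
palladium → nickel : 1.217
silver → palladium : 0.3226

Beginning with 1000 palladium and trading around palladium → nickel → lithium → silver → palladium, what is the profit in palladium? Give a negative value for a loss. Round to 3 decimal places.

89.117

1000 palladium × 1.217 = 1217 nickel
1217 nickel × 1.185 = 1442.145 lithium
1442.145 lithium × 2.341 = 3376.061445 silver
3376.061445 silver × 0.3226 = 1089.117422157 palladium
Net change: 1089.117422157 − 1000 = 89.117422157 palladium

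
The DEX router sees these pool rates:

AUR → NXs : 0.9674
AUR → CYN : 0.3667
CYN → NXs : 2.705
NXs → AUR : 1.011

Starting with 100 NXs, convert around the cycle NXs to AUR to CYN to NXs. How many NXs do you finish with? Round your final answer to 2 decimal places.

100 NXs × 1.011 = 101.1 AUR
101.1 AUR × 0.3667 = 37.07337 CYN
37.07337 CYN × 2.705 = 100.28346585 NXs

100.28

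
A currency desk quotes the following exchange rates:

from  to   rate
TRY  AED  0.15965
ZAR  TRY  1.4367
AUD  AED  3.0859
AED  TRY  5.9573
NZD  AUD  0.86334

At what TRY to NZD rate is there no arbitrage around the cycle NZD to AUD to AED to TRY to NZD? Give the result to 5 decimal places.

Known legs of the cycle: 0.86334 × 3.0859 × 5.9573 = 15.8713249113138
For no arbitrage the full-cycle product must be 1, so the missing rate is 1 / 15.8713249113138 ≈ 0.0630067.

0.06301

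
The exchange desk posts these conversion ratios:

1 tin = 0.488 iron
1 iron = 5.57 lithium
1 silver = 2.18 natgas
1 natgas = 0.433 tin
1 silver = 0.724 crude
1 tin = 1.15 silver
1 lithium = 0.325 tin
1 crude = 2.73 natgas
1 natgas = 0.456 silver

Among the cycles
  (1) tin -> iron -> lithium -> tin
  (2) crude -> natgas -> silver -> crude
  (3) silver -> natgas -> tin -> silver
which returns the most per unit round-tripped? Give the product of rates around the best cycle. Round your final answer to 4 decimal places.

(1) 0.488 × 5.57 × 0.325 = 0.88340
(2) 2.73 × 0.456 × 0.724 = 0.90129
(3) 2.18 × 0.433 × 1.15 = 1.08553
Highest is cycle (3) at 1.0855 (>1, arbitrage).

1.0855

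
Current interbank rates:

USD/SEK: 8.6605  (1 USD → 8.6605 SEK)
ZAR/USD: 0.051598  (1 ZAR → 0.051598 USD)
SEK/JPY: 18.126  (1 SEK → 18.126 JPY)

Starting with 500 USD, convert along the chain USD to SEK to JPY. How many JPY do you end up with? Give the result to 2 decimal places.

78490.11

500 USD × 8.6605 = 4330.25 SEK
4330.25 SEK × 18.126 = 78490.1115 JPY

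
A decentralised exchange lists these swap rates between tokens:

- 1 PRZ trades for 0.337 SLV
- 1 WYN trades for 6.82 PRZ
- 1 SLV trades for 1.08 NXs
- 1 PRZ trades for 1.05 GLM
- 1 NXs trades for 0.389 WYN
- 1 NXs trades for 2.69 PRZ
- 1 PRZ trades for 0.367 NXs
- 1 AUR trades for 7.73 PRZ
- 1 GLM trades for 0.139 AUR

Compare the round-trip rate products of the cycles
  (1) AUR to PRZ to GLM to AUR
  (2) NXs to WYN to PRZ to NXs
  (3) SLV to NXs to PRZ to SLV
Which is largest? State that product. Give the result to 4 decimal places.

1.1282

(1) 7.73 × 1.05 × 0.139 = 1.12819
(2) 0.389 × 6.82 × 0.367 = 0.97364
(3) 1.08 × 2.69 × 0.337 = 0.97905
Highest is cycle (1) at 1.1282 (>1, arbitrage).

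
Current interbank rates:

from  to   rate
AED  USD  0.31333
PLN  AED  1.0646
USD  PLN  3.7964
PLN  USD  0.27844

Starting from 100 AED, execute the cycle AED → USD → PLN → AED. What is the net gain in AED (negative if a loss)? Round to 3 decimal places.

26.637

100 AED × 0.31333 = 31.333 USD
31.333 USD × 3.7964 = 118.9526012 PLN
118.9526012 PLN × 1.0646 = 126.63693923752 AED
Net change: 126.63693923752 − 100 = 26.63693923752 AED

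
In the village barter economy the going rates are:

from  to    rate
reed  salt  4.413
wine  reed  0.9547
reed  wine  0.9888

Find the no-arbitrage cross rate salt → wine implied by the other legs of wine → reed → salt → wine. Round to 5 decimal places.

0.23736

Known legs of the cycle: 0.9547 × 4.413 = 4.2130911
For no arbitrage the full-cycle product must be 1, so the missing rate is 1 / 4.2130911 ≈ 0.2373554.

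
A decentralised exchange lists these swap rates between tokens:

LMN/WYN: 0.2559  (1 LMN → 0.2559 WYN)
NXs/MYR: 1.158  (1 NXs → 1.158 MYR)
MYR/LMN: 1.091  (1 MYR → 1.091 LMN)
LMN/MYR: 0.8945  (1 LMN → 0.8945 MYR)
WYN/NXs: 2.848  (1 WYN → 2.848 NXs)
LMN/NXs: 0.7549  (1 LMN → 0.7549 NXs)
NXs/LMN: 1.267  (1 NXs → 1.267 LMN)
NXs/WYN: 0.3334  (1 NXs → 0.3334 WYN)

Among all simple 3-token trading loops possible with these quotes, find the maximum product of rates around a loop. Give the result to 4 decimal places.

LMN→NXs→MYR→LMN: 0.7549 × 1.158 × 1.091 = 0.95372
LMN→WYN→NXs→LMN: 0.2559 × 2.848 × 1.267 = 0.92339
Maximum is LMN→NXs→MYR→LMN at 0.9537; no arbitrage — every cycle loses value.

0.9537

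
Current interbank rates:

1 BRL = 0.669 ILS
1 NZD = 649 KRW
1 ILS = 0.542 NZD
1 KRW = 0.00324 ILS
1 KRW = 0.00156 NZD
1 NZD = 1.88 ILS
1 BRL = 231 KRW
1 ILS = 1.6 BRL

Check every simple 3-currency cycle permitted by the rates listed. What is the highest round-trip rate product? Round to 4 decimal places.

1.1975

BRL→KRW→ILS→BRL: 231 × 0.00324 × 1.6 = 1.19750
ILS→NZD→KRW→ILS: 0.542 × 649 × 0.00324 = 1.13970
Maximum is BRL→KRW→ILS→BRL at 1.1975; arbitrage exists.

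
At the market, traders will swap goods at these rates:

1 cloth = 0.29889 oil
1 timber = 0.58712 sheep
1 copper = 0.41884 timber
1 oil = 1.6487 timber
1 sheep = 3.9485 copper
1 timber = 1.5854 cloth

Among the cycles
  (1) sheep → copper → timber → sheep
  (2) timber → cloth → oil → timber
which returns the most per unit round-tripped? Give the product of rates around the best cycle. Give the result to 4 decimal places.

0.9710

(1) 3.9485 × 0.41884 × 0.58712 = 0.97097
(2) 1.5854 × 0.29889 × 1.6487 = 0.78125
Highest is cycle (1) at 0.9710 (≤1, no arbitrage).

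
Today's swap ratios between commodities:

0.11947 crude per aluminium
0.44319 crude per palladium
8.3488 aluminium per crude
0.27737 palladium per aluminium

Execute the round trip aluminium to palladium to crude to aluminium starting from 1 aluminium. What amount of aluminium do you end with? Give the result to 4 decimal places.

1.0263

1 aluminium × 0.27737 = 0.27737 palladium
0.27737 palladium × 0.44319 = 0.1229276103 crude
0.1229276103 crude × 8.3488 = 1.02629803287264 aluminium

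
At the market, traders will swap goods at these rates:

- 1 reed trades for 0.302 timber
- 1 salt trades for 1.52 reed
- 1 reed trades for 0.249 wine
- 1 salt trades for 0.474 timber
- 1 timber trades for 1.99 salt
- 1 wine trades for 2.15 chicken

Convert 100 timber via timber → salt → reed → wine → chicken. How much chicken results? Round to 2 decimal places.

161.93

100 timber × 1.99 = 199 salt
199 salt × 1.52 = 302.48 reed
302.48 reed × 0.249 = 75.31752 wine
75.31752 wine × 2.15 = 161.932668 chicken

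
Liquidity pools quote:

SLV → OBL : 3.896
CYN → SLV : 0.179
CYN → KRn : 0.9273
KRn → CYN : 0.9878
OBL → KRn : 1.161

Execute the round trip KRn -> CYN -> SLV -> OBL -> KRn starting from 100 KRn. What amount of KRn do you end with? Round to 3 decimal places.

100 KRn × 0.9878 = 98.78 CYN
98.78 CYN × 0.179 = 17.68162 SLV
17.68162 SLV × 3.896 = 68.88759152 OBL
68.88759152 OBL × 1.161 = 79.97849375472 KRn

79.978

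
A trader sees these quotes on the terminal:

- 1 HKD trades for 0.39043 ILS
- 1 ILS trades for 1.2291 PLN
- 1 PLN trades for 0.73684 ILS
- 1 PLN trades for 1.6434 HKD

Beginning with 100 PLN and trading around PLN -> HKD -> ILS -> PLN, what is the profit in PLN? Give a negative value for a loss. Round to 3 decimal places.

100 PLN × 1.6434 = 164.34 HKD
164.34 HKD × 0.39043 = 64.1632662 ILS
64.1632662 ILS × 1.2291 = 78.86307048642 PLN
Net change: 78.86307048642 − 100 = -21.13692951358 PLN

-21.137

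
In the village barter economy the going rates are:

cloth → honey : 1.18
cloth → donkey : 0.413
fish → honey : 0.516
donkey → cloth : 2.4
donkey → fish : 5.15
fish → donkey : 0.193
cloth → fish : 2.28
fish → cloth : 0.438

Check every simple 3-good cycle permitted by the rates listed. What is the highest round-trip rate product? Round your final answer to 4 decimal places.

1.0561

fish→donkey→cloth→fish: 0.193 × 2.4 × 2.28 = 1.05610
fish→cloth→donkey→fish: 0.438 × 0.413 × 5.15 = 0.93160
Maximum is fish→donkey→cloth→fish at 1.0561; arbitrage exists.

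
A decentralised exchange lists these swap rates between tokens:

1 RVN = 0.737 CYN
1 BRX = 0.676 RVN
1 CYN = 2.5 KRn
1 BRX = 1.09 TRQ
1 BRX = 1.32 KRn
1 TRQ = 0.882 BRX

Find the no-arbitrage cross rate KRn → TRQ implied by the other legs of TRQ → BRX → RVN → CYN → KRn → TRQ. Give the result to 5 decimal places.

Known legs of the cycle: 0.882 × 0.676 × 0.737 × 2.5 = 1.09855746
For no arbitrage the full-cycle product must be 1, so the missing rate is 1 / 1.09855746 ≈ 0.9102847.

0.91028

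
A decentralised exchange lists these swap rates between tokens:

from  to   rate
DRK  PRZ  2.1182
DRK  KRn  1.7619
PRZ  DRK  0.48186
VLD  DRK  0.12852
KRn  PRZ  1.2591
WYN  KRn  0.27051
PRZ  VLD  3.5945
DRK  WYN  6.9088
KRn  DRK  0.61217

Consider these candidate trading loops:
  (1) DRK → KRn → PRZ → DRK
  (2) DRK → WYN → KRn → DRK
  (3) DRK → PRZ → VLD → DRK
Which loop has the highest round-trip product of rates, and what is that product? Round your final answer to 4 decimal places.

(1) 1.7619 × 1.2591 × 0.48186 = 1.06896
(2) 6.9088 × 0.27051 × 0.61217 = 1.14408
(3) 2.1182 × 3.5945 × 0.12852 = 0.97853
Highest is cycle (2) at 1.1441 (>1, arbitrage).

1.1441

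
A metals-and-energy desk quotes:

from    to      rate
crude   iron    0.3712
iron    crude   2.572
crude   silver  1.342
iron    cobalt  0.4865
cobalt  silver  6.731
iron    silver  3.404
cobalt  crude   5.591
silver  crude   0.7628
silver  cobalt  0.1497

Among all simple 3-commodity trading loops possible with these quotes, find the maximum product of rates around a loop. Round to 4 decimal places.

crude→silver→cobalt→crude: 1.342 × 0.1497 × 5.591 = 1.12322
crude→iron→cobalt→crude: 0.3712 × 0.4865 × 5.591 = 1.00967
crude→iron→silver→crude: 0.3712 × 3.404 × 0.7628 = 0.96385
Maximum is crude→silver→cobalt→crude at 1.1232; arbitrage exists.

1.1232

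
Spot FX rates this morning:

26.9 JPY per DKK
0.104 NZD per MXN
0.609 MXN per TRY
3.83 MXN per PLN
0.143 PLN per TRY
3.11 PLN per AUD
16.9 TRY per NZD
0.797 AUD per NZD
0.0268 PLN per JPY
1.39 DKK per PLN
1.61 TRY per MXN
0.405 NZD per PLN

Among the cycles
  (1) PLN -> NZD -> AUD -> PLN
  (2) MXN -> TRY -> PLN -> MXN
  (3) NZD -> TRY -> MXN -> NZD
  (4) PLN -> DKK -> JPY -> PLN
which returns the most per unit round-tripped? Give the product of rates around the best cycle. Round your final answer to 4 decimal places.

1.0704

(1) 0.405 × 0.797 × 3.11 = 1.00386
(2) 1.61 × 0.143 × 3.83 = 0.88178
(3) 16.9 × 0.609 × 0.104 = 1.07038
(4) 1.39 × 26.9 × 0.0268 = 1.00208
Highest is cycle (3) at 1.0704 (>1, arbitrage).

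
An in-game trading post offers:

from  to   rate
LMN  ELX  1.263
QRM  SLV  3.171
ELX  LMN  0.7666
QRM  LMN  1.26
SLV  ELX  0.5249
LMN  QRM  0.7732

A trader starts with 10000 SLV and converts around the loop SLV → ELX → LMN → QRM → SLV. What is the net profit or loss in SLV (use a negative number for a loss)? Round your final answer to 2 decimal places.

-134.17

10000 SLV × 0.5249 = 5249 ELX
5249 ELX × 0.7666 = 4023.8834 LMN
4023.8834 LMN × 0.7732 = 3111.26664488 QRM
3111.26664488 QRM × 3.171 = 9865.82653091448 SLV
Net change: 9865.82653091448 − 10000 = -134.17346908552 SLV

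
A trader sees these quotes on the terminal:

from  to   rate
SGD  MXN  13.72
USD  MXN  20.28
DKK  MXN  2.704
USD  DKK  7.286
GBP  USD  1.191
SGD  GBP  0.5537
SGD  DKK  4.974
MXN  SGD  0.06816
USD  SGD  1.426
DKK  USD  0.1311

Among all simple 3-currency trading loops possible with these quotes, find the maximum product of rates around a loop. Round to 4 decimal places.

0.9404

USD→SGD→GBP→USD: 1.426 × 0.5537 × 1.191 = 0.94039
DKK→USD→SGD→DKK: 0.1311 × 1.426 × 4.974 = 0.92988
DKK→MXN→SGD→DKK: 2.704 × 0.06816 × 4.974 = 0.91673
Maximum is USD→SGD→GBP→USD at 0.9404; no arbitrage — every cycle loses value.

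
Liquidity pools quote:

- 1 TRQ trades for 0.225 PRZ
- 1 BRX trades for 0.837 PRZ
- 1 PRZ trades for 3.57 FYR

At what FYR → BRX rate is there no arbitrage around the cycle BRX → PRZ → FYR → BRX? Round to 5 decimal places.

0.33466

Known legs of the cycle: 0.837 × 3.57 = 2.98809
For no arbitrage the full-cycle product must be 1, so the missing rate is 1 / 2.98809 ≈ 0.3346619.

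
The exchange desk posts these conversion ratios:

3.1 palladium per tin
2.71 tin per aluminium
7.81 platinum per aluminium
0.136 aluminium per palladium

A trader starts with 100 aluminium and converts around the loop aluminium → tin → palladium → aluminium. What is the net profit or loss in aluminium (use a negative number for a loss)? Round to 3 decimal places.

100 aluminium × 2.71 = 271 tin
271 tin × 3.1 = 840.1 palladium
840.1 palladium × 0.136 = 114.2536 aluminium
Net change: 114.2536 − 100 = 14.2536 aluminium

14.254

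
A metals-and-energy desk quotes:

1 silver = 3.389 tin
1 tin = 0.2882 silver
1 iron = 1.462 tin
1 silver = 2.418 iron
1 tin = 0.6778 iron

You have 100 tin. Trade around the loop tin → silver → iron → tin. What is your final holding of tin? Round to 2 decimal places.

101.88

100 tin × 0.2882 = 28.82 silver
28.82 silver × 2.418 = 69.68676 iron
69.68676 iron × 1.462 = 101.88204312 tin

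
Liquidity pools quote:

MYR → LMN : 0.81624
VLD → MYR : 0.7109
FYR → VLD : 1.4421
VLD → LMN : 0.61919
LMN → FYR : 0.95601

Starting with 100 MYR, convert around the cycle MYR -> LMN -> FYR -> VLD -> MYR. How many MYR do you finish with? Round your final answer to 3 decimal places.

79.999

100 MYR × 0.81624 = 81.624 LMN
81.624 LMN × 0.95601 = 78.03336024 FYR
78.03336024 FYR × 1.4421 = 112.531908802104 VLD
112.531908802104 VLD × 0.7109 = 79.9989339674157336 MYR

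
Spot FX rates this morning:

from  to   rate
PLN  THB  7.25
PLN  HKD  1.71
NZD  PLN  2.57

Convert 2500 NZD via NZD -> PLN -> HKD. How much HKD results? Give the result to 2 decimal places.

10986.75

2500 NZD × 2.57 = 6425 PLN
6425 PLN × 1.71 = 10986.75 HKD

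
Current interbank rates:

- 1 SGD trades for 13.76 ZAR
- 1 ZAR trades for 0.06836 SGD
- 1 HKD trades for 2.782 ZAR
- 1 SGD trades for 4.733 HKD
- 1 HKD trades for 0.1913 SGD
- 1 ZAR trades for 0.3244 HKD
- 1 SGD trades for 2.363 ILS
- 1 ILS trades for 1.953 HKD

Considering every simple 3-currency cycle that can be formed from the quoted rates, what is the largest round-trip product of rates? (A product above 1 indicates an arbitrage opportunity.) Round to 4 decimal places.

0.9001

ZAR→SGD→HKD→ZAR: 0.06836 × 4.733 × 2.782 = 0.90011
ILS→HKD→SGD→ILS: 1.953 × 0.1913 × 2.363 = 0.88284
ZAR→HKD→SGD→ZAR: 0.3244 × 0.1913 × 13.76 = 0.85391
Maximum is ZAR→SGD→HKD→ZAR at 0.9001; no arbitrage — every cycle loses value.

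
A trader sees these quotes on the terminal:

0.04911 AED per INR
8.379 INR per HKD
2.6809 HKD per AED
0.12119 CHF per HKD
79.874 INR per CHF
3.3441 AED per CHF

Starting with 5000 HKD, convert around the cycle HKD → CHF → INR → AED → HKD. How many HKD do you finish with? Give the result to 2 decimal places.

5000 HKD × 0.12119 = 605.95 CHF
605.95 CHF × 79.874 = 48399.6503 INR
48399.6503 INR × 0.04911 = 2376.906826233 AED
2376.906826233 AED × 2.6809 = 6372.2495104480497 HKD

6372.25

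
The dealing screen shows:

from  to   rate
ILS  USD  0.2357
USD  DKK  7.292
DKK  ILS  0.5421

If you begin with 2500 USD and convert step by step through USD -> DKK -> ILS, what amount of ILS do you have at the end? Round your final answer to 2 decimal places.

9882.48

2500 USD × 7.292 = 18230 DKK
18230 DKK × 0.5421 = 9882.483 ILS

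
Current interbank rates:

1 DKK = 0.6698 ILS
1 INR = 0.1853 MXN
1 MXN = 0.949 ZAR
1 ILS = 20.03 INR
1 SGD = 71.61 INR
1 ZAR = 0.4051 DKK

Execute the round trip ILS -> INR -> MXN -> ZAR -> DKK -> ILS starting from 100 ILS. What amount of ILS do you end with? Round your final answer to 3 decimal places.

100 ILS × 20.03 = 2003 INR
2003 INR × 0.1853 = 371.1559 MXN
371.1559 MXN × 0.949 = 352.2269491 ZAR
352.2269491 ZAR × 0.4051 = 142.68713708041 DKK
142.68713708041 DKK × 0.6698 = 95.571844416458618 ILS

95.572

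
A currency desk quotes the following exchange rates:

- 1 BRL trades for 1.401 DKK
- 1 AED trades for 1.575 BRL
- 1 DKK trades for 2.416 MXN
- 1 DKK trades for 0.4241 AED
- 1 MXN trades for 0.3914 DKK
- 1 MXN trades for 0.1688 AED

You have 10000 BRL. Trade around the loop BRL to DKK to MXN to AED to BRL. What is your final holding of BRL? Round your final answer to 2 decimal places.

8998.87

10000 BRL × 1.401 = 14010 DKK
14010 DKK × 2.416 = 33848.16 MXN
33848.16 MXN × 0.1688 = 5713.569408 AED
5713.569408 AED × 1.575 = 8998.8718176 BRL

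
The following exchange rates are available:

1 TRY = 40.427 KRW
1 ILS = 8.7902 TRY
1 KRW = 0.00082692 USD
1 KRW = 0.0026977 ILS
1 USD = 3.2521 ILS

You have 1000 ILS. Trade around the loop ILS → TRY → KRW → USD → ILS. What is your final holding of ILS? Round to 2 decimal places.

955.65

1000 ILS × 8.7902 = 8790.2 TRY
8790.2 TRY × 40.427 = 355361.4154 KRW
355361.4154 KRW × 0.00082692 = 293.855461622568 USD
293.855461622568 USD × 3.2521 = 955.6473467427533928 ILS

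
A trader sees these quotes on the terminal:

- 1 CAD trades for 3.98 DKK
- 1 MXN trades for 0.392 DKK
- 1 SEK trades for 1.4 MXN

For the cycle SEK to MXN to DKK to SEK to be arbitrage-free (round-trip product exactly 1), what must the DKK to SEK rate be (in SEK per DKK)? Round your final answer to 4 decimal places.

1.8222

Known legs of the cycle: 1.4 × 0.392 = 0.5488
For no arbitrage the full-cycle product must be 1, so the missing rate is 1 / 0.5488 ≈ 1.822157.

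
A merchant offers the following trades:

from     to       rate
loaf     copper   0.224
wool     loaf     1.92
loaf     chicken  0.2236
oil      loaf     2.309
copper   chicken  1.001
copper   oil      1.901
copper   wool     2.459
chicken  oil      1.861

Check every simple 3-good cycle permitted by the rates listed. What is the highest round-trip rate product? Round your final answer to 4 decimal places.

1.0576

copper→wool→loaf→copper: 2.459 × 1.92 × 0.224 = 1.05757
oil→loaf→copper→oil: 2.309 × 0.224 × 1.901 = 0.98323
oil→loaf→chicken→oil: 2.309 × 0.2236 × 1.861 = 0.96082
Maximum is copper→wool→loaf→copper at 1.0576; arbitrage exists.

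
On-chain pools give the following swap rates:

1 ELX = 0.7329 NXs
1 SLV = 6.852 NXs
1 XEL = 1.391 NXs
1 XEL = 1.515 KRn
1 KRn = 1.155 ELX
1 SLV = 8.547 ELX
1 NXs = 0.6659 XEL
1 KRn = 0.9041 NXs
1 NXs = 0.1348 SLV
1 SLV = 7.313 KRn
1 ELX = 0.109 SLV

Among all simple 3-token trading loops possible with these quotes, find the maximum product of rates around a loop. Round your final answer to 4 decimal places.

0.9207

SLV→KRn→ELX→SLV: 7.313 × 1.155 × 0.109 = 0.92067
KRn→NXs→XEL→KRn: 0.9041 × 0.6659 × 1.515 = 0.91209
SLV→KRn→NXs→SLV: 7.313 × 0.9041 × 0.1348 = 0.89125
SLV→ELX→NXs→SLV: 8.547 × 0.7329 × 0.1348 = 0.84440
Maximum is SLV→KRn→ELX→SLV at 0.9207; no arbitrage — every cycle loses value.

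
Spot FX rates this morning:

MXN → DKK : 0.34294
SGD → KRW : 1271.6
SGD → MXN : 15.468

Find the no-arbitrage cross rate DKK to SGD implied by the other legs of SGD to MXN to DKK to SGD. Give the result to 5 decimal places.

Known legs of the cycle: 15.468 × 0.34294 = 5.30459592
For no arbitrage the full-cycle product must be 1, so the missing rate is 1 / 5.30459592 ≈ 0.1885158.

0.18852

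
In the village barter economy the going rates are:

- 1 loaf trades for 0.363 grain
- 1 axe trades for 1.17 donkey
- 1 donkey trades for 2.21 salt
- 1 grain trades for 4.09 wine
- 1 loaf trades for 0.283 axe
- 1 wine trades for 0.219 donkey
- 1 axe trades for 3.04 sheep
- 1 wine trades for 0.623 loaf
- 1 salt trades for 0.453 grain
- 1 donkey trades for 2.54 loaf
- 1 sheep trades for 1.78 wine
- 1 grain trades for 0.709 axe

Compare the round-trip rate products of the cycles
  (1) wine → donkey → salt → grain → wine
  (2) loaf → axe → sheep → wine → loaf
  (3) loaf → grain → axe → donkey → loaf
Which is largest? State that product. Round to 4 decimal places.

0.9540

(1) 0.219 × 2.21 × 0.453 × 4.09 = 0.89672
(2) 0.283 × 3.04 × 1.78 × 0.623 = 0.95404
(3) 0.363 × 0.709 × 1.17 × 2.54 = 0.76484
Highest is cycle (2) at 0.9540 (≤1, no arbitrage).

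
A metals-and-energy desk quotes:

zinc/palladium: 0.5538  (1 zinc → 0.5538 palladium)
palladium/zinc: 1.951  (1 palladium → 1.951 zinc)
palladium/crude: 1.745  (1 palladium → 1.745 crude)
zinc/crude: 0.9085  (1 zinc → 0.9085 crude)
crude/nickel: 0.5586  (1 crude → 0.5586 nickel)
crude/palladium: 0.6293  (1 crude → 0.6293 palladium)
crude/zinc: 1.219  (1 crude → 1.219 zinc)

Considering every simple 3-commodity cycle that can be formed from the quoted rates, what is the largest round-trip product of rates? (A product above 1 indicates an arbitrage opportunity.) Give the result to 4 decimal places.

crude→zinc→palladium→crude: 1.219 × 0.5538 × 1.745 = 1.17802
crude→palladium→zinc→crude: 0.6293 × 1.951 × 0.9085 = 1.11542
Maximum is crude→zinc→palladium→crude at 1.1780; arbitrage exists.

1.1780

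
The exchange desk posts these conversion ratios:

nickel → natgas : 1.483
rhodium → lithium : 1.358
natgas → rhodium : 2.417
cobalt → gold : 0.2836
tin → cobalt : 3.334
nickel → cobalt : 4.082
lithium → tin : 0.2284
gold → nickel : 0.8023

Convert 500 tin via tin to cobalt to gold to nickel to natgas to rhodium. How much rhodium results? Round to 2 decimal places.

500 tin × 3.334 = 1667 cobalt
1667 cobalt × 0.2836 = 472.7612 gold
472.7612 gold × 0.8023 = 379.29631076 nickel
379.29631076 nickel × 1.483 = 562.49642885708 natgas
562.49642885708 natgas × 2.417 = 1359.55386854756236 rhodium

1359.55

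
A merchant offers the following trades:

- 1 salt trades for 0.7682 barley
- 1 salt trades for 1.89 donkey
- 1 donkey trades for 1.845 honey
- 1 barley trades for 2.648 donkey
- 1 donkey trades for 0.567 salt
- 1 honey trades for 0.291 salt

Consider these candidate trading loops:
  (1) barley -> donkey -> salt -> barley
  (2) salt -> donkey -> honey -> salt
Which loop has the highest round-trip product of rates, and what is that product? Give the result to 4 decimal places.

1.1534

(1) 2.648 × 0.567 × 0.7682 = 1.15339
(2) 1.89 × 1.845 × 0.291 = 1.01473
Highest is cycle (1) at 1.1534 (>1, arbitrage).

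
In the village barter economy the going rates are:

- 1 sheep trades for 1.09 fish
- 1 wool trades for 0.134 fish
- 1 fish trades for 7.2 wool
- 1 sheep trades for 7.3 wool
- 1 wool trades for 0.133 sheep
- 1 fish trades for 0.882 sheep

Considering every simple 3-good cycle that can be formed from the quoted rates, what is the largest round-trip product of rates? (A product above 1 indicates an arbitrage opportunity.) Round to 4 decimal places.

1.0438

fish→wool→sheep→fish: 7.2 × 0.133 × 1.09 = 1.04378
fish→sheep→wool→fish: 0.882 × 7.3 × 0.134 = 0.86277
Maximum is fish→wool→sheep→fish at 1.0438; arbitrage exists.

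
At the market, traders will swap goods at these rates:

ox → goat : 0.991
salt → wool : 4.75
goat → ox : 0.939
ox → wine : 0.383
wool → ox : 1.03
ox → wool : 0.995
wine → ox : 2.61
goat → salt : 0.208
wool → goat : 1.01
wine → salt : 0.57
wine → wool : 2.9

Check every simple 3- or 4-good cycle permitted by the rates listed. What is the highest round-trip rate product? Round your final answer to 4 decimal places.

ox→wine→wool→ox: 0.383 × 2.9 × 1.03 = 1.14402
ox→wine→salt→wool→ox: 0.383 × 0.57 × 4.75 × 1.03 = 1.06808
ox→wine→wool→goat→ox: 0.383 × 2.9 × 1.01 × 0.939 = 1.05338
ox→goat→salt→wool→ox: 0.991 × 0.208 × 4.75 × 1.03 = 1.00848
wool→goat→salt→wool: 1.01 × 0.208 × 4.75 = 0.99788
ox→wool→goat→ox: 0.995 × 1.01 × 0.939 = 0.94365
Maximum is ox→wine→wool→ox at 1.1440; arbitrage exists.

1.1440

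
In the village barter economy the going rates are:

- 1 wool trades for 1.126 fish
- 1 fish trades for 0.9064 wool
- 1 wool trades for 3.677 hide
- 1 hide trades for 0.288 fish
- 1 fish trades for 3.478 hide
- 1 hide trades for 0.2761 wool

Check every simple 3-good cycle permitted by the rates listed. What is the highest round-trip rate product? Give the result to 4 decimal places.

1.0813

hide→wool→fish→hide: 0.2761 × 1.126 × 3.478 = 1.08127
hide→fish→wool→hide: 0.288 × 0.9064 × 3.677 = 0.95986
Maximum is hide→wool→fish→hide at 1.0813; arbitrage exists.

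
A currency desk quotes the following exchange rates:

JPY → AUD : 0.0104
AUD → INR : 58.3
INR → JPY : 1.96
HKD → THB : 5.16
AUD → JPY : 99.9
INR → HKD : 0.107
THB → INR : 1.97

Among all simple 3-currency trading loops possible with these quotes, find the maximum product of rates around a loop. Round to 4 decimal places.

1.1884

AUD→INR→JPY→AUD: 58.3 × 1.96 × 0.0104 = 1.18839
INR→HKD→THB→INR: 0.107 × 5.16 × 1.97 = 1.08768
Maximum is AUD→INR→JPY→AUD at 1.1884; arbitrage exists.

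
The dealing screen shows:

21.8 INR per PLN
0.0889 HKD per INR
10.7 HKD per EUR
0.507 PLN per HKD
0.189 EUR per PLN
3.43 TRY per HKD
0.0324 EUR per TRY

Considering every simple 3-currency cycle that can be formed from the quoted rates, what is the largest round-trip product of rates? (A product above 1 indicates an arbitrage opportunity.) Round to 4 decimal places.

1.1891

HKD→TRY→EUR→HKD: 3.43 × 0.0324 × 10.7 = 1.18911
HKD→PLN→EUR→HKD: 0.507 × 0.189 × 10.7 = 1.02531
INR→HKD→PLN→INR: 0.0889 × 0.507 × 21.8 = 0.98258
Maximum is HKD→TRY→EUR→HKD at 1.1891; arbitrage exists.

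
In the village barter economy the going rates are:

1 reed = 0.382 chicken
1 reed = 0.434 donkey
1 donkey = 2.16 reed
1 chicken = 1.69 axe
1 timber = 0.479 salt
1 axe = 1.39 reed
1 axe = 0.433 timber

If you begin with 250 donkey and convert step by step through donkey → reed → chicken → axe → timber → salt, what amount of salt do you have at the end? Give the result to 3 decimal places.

250 donkey × 2.16 = 540 reed
540 reed × 0.382 = 206.28 chicken
206.28 chicken × 1.69 = 348.6132 axe
348.6132 axe × 0.433 = 150.9495156 timber
150.9495156 timber × 0.479 = 72.3048179724 salt

72.305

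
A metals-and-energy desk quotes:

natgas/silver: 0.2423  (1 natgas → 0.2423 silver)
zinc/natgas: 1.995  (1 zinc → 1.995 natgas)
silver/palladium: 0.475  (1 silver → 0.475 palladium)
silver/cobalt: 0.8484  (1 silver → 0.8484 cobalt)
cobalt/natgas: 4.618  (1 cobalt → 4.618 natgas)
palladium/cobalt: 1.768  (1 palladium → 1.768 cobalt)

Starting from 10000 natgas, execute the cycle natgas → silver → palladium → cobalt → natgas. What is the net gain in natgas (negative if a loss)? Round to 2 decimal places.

10000 natgas × 0.2423 = 2423 silver
2423 silver × 0.475 = 1150.925 palladium
1150.925 palladium × 1.768 = 2034.8354 cobalt
2034.8354 cobalt × 4.618 = 9396.8698772 natgas
Net change: 9396.8698772 − 10000 = -603.1301228 natgas

-603.13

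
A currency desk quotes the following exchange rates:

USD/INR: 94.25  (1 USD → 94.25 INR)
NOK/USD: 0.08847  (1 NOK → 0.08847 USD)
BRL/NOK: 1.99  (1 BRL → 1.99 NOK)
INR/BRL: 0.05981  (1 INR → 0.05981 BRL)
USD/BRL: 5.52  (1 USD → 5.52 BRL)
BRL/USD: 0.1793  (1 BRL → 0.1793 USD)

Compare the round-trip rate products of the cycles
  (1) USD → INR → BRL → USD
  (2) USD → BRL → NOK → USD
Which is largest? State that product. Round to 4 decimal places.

1.0107

(1) 94.25 × 0.05981 × 0.1793 = 1.01073
(2) 5.52 × 1.99 × 0.08847 = 0.97183
Highest is cycle (1) at 1.0107 (>1, arbitrage).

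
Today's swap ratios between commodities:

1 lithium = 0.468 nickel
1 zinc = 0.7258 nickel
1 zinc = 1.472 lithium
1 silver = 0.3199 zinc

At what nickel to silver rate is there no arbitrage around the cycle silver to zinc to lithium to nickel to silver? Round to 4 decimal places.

4.5377

Known legs of the cycle: 0.3199 × 1.472 × 0.468 = 0.2203778304
For no arbitrage the full-cycle product must be 1, so the missing rate is 1 / 0.2203778304 ≈ 4.537662.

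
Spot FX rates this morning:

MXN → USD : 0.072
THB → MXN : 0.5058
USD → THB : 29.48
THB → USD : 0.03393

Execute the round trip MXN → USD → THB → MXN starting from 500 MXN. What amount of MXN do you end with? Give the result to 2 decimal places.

500 MXN × 0.072 = 36 USD
36 USD × 29.48 = 1061.28 THB
1061.28 THB × 0.5058 = 536.795424 MXN

536.80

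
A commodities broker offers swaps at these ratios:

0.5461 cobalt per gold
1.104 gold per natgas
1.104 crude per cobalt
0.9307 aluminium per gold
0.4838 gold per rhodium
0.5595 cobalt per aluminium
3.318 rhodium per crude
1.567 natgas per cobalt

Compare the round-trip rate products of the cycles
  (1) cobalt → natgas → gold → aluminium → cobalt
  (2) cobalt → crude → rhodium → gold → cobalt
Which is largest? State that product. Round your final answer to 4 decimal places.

(1) 1.567 × 1.104 × 0.9307 × 0.5595 = 0.90084
(2) 1.104 × 3.318 × 0.4838 × 0.5461 = 0.96780
Highest is cycle (2) at 0.9678 (≤1, no arbitrage).

0.9678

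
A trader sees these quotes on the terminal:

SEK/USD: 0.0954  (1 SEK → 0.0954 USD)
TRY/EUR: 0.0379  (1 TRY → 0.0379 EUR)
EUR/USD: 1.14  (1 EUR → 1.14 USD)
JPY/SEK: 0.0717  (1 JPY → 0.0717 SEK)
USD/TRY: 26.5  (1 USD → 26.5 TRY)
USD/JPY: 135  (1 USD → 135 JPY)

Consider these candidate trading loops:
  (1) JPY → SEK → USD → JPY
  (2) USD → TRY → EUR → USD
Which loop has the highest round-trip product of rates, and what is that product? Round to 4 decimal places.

(1) 0.0717 × 0.0954 × 135 = 0.92342
(2) 26.5 × 0.0379 × 1.14 = 1.14496
Highest is cycle (2) at 1.1450 (>1, arbitrage).

1.1450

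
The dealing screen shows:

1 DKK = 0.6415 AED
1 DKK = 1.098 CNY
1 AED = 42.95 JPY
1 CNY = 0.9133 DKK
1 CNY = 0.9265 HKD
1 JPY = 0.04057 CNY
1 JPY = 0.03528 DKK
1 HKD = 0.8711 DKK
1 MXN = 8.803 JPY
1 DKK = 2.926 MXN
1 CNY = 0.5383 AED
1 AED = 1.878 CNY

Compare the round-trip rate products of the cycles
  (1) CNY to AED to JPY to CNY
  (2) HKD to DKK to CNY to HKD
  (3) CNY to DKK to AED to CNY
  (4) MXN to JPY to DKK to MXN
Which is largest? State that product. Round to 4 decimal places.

1.1003

(1) 0.5383 × 42.95 × 0.04057 = 0.93798
(2) 0.8711 × 1.098 × 0.9265 = 0.88617
(3) 0.9133 × 0.6415 × 1.878 = 1.10029
(4) 8.803 × 0.03528 × 2.926 = 0.90873
Highest is cycle (3) at 1.1003 (>1, arbitrage).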